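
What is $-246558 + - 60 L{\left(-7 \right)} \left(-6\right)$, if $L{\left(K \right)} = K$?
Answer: $-249078$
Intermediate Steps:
$-246558 + - 60 L{\left(-7 \right)} \left(-6\right) = -246558 + \left(-60\right) \left(-7\right) \left(-6\right) = -246558 + 420 \left(-6\right) = -246558 - 2520 = -249078$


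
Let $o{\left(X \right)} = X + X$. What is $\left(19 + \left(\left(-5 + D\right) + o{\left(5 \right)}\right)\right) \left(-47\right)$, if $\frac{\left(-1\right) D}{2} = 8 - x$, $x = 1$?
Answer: $-470$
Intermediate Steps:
$o{\left(X \right)} = 2 X$
$D = -14$ ($D = - 2 \left(8 - 1\right) = \left(-2\right) 7 = -14$)
$\left(19 + \left(\left(-5 + D\right) + o{\left(5 \right)}\right)\right) \left(-47\right) = \left(19 + \left(\left(-5 - 14\right) + 2 \cdot 5\right)\right) \left(-47\right) = \left(19 + \left(-19 + 10\right)\right) \left(-47\right) = \left(19 - 9\right) \left(-47\right) = 10 \left(-47\right) = -470$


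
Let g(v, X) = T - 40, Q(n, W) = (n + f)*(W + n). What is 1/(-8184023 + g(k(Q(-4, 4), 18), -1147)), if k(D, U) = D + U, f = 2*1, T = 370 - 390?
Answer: -1/8184083 ≈ -1.2219e-7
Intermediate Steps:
T = -20
f = 2
Q(n, W) = (2 + n)*(W + n) (Q(n, W) = (n + 2)*(W + n) = (2 + n)*(W + n))
g(v, X) = -60 (g(v, X) = -20 - 40 = -60)
1/(-8184023 + g(k(Q(-4, 4), 18), -1147)) = 1/(-8184023 - 60) = 1/(-8184083) = -1/8184083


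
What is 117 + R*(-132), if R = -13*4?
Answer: 6981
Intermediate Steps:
R = -52
117 + R*(-132) = 117 - 52*(-132) = 117 + 6864 = 6981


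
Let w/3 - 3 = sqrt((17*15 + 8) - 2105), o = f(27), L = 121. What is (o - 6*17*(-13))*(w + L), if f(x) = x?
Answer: 175890 + 4059*I*sqrt(1842) ≈ 1.7589e+5 + 1.7421e+5*I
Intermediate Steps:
o = 27
w = 9 + 3*I*sqrt(1842) (w = 9 + 3*sqrt((17*15 + 8) - 2105) = 9 + 3*sqrt((255 + 8) - 2105) = 9 + 3*sqrt(263 - 2105) = 9 + 3*sqrt(-1842) = 9 + 3*(I*sqrt(1842)) = 9 + 3*I*sqrt(1842) ≈ 9.0 + 128.76*I)
(o - 6*17*(-13))*(w + L) = (27 - 6*17*(-13))*((9 + 3*I*sqrt(1842)) + 121) = (27 - 102*(-13))*(130 + 3*I*sqrt(1842)) = (27 + 1326)*(130 + 3*I*sqrt(1842)) = 1353*(130 + 3*I*sqrt(1842)) = 175890 + 4059*I*sqrt(1842)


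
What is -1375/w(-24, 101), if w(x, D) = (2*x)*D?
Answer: 1375/4848 ≈ 0.28362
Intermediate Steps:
w(x, D) = 2*D*x
-1375/w(-24, 101) = -1375/(2*101*(-24)) = -1375/(-4848) = -1375*(-1/4848) = 1375/4848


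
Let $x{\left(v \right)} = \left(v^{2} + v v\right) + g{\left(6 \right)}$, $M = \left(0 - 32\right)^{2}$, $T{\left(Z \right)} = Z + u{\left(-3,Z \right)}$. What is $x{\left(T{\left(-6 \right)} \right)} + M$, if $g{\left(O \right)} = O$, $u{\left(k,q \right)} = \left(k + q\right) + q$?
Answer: $1912$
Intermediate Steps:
$u{\left(k,q \right)} = k + 2 q$
$T{\left(Z \right)} = -3 + 3 Z$ ($T{\left(Z \right)} = Z + \left(-3 + 2 Z\right) = -3 + 3 Z$)
$M = 1024$ ($M = \left(-32\right)^{2} = 1024$)
$x{\left(v \right)} = 6 + 2 v^{2}$ ($x{\left(v \right)} = \left(v^{2} + v v\right) + 6 = \left(v^{2} + v^{2}\right) + 6 = 2 v^{2} + 6 = 6 + 2 v^{2}$)
$x{\left(T{\left(-6 \right)} \right)} + M = \left(6 + 2 \left(-3 + 3 \left(-6\right)\right)^{2}\right) + 1024 = \left(6 + 2 \left(-3 - 18\right)^{2}\right) + 1024 = \left(6 + 2 \left(-21\right)^{2}\right) + 1024 = \left(6 + 2 \cdot 441\right) + 1024 = \left(6 + 882\right) + 1024 = 888 + 1024 = 1912$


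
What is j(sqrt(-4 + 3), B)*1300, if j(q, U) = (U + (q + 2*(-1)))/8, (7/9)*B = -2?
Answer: -5200/7 + 325*I/2 ≈ -742.86 + 162.5*I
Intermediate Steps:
B = -18/7 (B = (9/7)*(-2) = -18/7 ≈ -2.5714)
j(q, U) = -1/4 + U/8 + q/8 (j(q, U) = (U + (q - 2))*(1/8) = (U + (-2 + q))*(1/8) = (-2 + U + q)*(1/8) = -1/4 + U/8 + q/8)
j(sqrt(-4 + 3), B)*1300 = (-1/4 + (1/8)*(-18/7) + sqrt(-4 + 3)/8)*1300 = (-1/4 - 9/28 + sqrt(-1)/8)*1300 = (-1/4 - 9/28 + I/8)*1300 = (-4/7 + I/8)*1300 = -5200/7 + 325*I/2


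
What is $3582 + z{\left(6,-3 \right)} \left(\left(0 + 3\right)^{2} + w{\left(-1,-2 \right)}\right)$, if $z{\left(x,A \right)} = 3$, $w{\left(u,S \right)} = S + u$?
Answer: $3600$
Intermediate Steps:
$3582 + z{\left(6,-3 \right)} \left(\left(0 + 3\right)^{2} + w{\left(-1,-2 \right)}\right) = 3582 + 3 \left(\left(0 + 3\right)^{2} - 3\right) = 3582 + 3 \left(3^{2} - 3\right) = 3582 + 3 \left(9 - 3\right) = 3582 + 3 \cdot 6 = 3582 + 18 = 3600$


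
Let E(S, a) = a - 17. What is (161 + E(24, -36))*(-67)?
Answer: -7236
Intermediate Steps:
E(S, a) = -17 + a
(161 + E(24, -36))*(-67) = (161 + (-17 - 36))*(-67) = (161 - 53)*(-67) = 108*(-67) = -7236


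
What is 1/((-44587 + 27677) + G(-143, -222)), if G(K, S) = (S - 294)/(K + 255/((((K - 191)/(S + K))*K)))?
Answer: -6923041/117043978118 ≈ -5.9149e-5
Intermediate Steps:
G(K, S) = (-294 + S)/(K + 255*(K + S)/(K*(-191 + K))) (G(K, S) = (-294 + S)/(K + 255/((((-191 + K)/(K + S))*K))) = (-294 + S)/(K + 255/((K*(-191 + K)/(K + S)))) = (-294 + S)/(K + 255*((K + S)/(K*(-191 + K)))) = (-294 + S)/(K + 255*(K + S)/(K*(-191 + K))))
1/((-44587 + 27677) + G(-143, -222)) = 1/((-44587 + 27677) - 143*(56154 - 294*(-143) - 191*(-222) - 143*(-222))/((-143)³ - 191*(-143)² + 255*(-143) + 255*(-222))) = 1/(-16910 - 143*(56154 + 42042 + 42402 + 31746)/(-2924207 - 191*20449 - 36465 - 56610)) = 1/(-16910 - 143*172344/(-2924207 - 3905759 - 36465 - 56610)) = 1/(-16910 - 143*172344/(-6923041)) = 1/(-16910 - 143*(-1/6923041)*172344) = 1/(-16910 + 24645192/6923041) = 1/(-117043978118/6923041) = -6923041/117043978118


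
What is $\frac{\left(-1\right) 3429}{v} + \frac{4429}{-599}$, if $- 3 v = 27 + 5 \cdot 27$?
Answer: $\frac{67215}{1198} \approx 56.106$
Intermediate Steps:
$v = -54$ ($v = - \frac{27 + 5 \cdot 27}{3} = - \frac{27 + 135}{3} = \left(- \frac{1}{3}\right) 162 = -54$)
$\frac{\left(-1\right) 3429}{v} + \frac{4429}{-599} = \frac{\left(-1\right) 3429}{-54} + \frac{4429}{-599} = \left(-3429\right) \left(- \frac{1}{54}\right) + 4429 \left(- \frac{1}{599}\right) = \frac{127}{2} - \frac{4429}{599} = \frac{67215}{1198}$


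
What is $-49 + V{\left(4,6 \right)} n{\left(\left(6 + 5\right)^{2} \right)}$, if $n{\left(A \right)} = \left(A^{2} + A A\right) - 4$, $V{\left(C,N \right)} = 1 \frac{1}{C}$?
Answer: $\frac{14541}{2} \approx 7270.5$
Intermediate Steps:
$V{\left(C,N \right)} = \frac{1}{C}$
$n{\left(A \right)} = -4 + 2 A^{2}$ ($n{\left(A \right)} = \left(A^{2} + A^{2}\right) - 4 = 2 A^{2} - 4 = -4 + 2 A^{2}$)
$-49 + V{\left(4,6 \right)} n{\left(\left(6 + 5\right)^{2} \right)} = -49 + \frac{-4 + 2 \left(\left(6 + 5\right)^{2}\right)^{2}}{4} = -49 + \frac{-4 + 2 \left(11^{2}\right)^{2}}{4} = -49 + \frac{-4 + 2 \cdot 121^{2}}{4} = -49 + \frac{-4 + 2 \cdot 14641}{4} = -49 + \frac{-4 + 29282}{4} = -49 + \frac{1}{4} \cdot 29278 = -49 + \frac{14639}{2} = \frac{14541}{2}$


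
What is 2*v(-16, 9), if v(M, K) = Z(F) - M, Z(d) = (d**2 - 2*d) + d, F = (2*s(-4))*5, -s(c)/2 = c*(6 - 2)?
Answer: 204192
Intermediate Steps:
s(c) = -8*c (s(c) = -2*c*(6 - 2) = -2*c*4 = -8*c)
F = 320 (F = (2*(-8*(-4)))*5 = (2*32)*5 = 64*5 = 320)
Z(d) = d**2 - d
v(M, K) = 102080 - M (v(M, K) = 320*(-1 + 320) - M = 320*319 - M = 102080 - M)
2*v(-16, 9) = 2*(102080 - 1*(-16)) = 2*(102080 + 16) = 2*102096 = 204192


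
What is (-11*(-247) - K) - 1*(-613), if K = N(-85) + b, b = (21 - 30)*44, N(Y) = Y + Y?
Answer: 3896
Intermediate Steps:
N(Y) = 2*Y
b = -396 (b = -9*44 = -396)
K = -566 (K = 2*(-85) - 396 = -170 - 396 = -566)
(-11*(-247) - K) - 1*(-613) = (-11*(-247) - 1*(-566)) - 1*(-613) = (2717 + 566) + 613 = 3283 + 613 = 3896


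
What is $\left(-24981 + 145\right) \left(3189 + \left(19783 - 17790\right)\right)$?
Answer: $-128700152$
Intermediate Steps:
$\left(-24981 + 145\right) \left(3189 + \left(19783 - 17790\right)\right) = - 24836 \left(3189 + \left(19783 - 17790\right)\right) = - 24836 \left(3189 + 1993\right) = \left(-24836\right) 5182 = -128700152$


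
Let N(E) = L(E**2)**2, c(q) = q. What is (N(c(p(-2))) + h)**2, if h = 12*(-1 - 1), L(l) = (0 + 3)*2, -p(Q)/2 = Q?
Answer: 144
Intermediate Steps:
p(Q) = -2*Q
L(l) = 6 (L(l) = 3*2 = 6)
h = -24 (h = 12*(-2) = -24)
N(E) = 36 (N(E) = 6**2 = 36)
(N(c(p(-2))) + h)**2 = (36 - 24)**2 = 12**2 = 144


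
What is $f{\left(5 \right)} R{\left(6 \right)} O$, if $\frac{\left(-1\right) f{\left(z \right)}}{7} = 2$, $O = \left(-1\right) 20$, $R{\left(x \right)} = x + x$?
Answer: $3360$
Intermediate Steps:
$R{\left(x \right)} = 2 x$
$O = -20$
$f{\left(z \right)} = -14$ ($f{\left(z \right)} = \left(-7\right) 2 = -14$)
$f{\left(5 \right)} R{\left(6 \right)} O = - 14 \cdot 2 \cdot 6 \left(-20\right) = \left(-14\right) 12 \left(-20\right) = \left(-168\right) \left(-20\right) = 3360$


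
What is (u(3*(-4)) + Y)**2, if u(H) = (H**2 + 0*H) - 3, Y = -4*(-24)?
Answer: 56169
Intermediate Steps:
Y = 96
u(H) = -3 + H**2 (u(H) = (H**2 + 0) - 3 = H**2 - 3 = -3 + H**2)
(u(3*(-4)) + Y)**2 = ((-3 + (3*(-4))**2) + 96)**2 = ((-3 + (-12)**2) + 96)**2 = ((-3 + 144) + 96)**2 = (141 + 96)**2 = 237**2 = 56169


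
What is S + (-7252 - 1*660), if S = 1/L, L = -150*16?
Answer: -18988801/2400 ≈ -7912.0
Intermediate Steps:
L = -2400
S = -1/2400 (S = 1/(-2400) = -1/2400 ≈ -0.00041667)
S + (-7252 - 1*660) = -1/2400 + (-7252 - 1*660) = -1/2400 + (-7252 - 660) = -1/2400 - 7912 = -18988801/2400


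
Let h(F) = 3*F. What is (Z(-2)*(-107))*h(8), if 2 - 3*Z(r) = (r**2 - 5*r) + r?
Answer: 8560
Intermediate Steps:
Z(r) = 2/3 - r**2/3 + 4*r/3 (Z(r) = 2/3 - ((r**2 - 5*r) + r)/3 = 2/3 - (r**2 - 4*r)/3 = 2/3 + (-r**2/3 + 4*r/3) = 2/3 - r**2/3 + 4*r/3)
(Z(-2)*(-107))*h(8) = ((2/3 - 1/3*(-2)**2 + (4/3)*(-2))*(-107))*(3*8) = ((2/3 - 1/3*4 - 8/3)*(-107))*24 = ((2/3 - 4/3 - 8/3)*(-107))*24 = -10/3*(-107)*24 = (1070/3)*24 = 8560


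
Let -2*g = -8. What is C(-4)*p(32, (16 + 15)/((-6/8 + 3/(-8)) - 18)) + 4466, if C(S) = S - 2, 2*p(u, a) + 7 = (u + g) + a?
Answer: 223577/51 ≈ 4383.9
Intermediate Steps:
g = 4 (g = -½*(-8) = 4)
p(u, a) = -3/2 + a/2 + u/2 (p(u, a) = -7/2 + ((u + 4) + a)/2 = -7/2 + ((4 + u) + a)/2 = -7/2 + (4 + a + u)/2 = -7/2 + (2 + a/2 + u/2) = -3/2 + a/2 + u/2)
C(S) = -2 + S
C(-4)*p(32, (16 + 15)/((-6/8 + 3/(-8)) - 18)) + 4466 = (-2 - 4)*(-3/2 + ((16 + 15)/((-6/8 + 3/(-8)) - 18))/2 + (½)*32) + 4466 = -6*(-3/2 + (31/((-6*⅛ + 3*(-⅛)) - 18))/2 + 16) + 4466 = -6*(-3/2 + (31/((-¾ - 3/8) - 18))/2 + 16) + 4466 = -6*(-3/2 + (31/(-9/8 - 18))/2 + 16) + 4466 = -6*(-3/2 + (31/(-153/8))/2 + 16) + 4466 = -6*(-3/2 + (31*(-8/153))/2 + 16) + 4466 = -6*(-3/2 + (½)*(-248/153) + 16) + 4466 = -6*(-3/2 - 124/153 + 16) + 4466 = -6*4189/306 + 4466 = -4189/51 + 4466 = 223577/51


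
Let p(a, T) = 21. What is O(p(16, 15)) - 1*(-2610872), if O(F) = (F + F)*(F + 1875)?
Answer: 2690504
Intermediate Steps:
O(F) = 2*F*(1875 + F) (O(F) = (2*F)*(1875 + F) = 2*F*(1875 + F))
O(p(16, 15)) - 1*(-2610872) = 2*21*(1875 + 21) - 1*(-2610872) = 2*21*1896 + 2610872 = 79632 + 2610872 = 2690504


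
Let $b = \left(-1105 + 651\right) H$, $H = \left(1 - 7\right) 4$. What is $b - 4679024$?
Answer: $-4668128$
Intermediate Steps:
$H = -24$ ($H = \left(-6\right) 4 = -24$)
$b = 10896$ ($b = \left(-1105 + 651\right) \left(-24\right) = \left(-454\right) \left(-24\right) = 10896$)
$b - 4679024 = 10896 - 4679024 = -4668128$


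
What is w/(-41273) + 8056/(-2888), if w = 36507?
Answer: -2881102/784187 ≈ -3.6740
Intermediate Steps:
w/(-41273) + 8056/(-2888) = 36507/(-41273) + 8056/(-2888) = 36507*(-1/41273) + 8056*(-1/2888) = -36507/41273 - 53/19 = -2881102/784187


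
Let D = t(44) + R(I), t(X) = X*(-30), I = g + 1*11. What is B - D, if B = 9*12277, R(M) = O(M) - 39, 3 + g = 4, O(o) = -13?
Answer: 111865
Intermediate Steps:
g = 1 (g = -3 + 4 = 1)
I = 12 (I = 1 + 1*11 = 1 + 11 = 12)
R(M) = -52 (R(M) = -13 - 39 = -52)
B = 110493
t(X) = -30*X
D = -1372 (D = -30*44 - 52 = -1320 - 52 = -1372)
B - D = 110493 - 1*(-1372) = 110493 + 1372 = 111865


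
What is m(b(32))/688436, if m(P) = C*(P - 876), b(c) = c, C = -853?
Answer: 179983/172109 ≈ 1.0457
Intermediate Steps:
m(P) = 747228 - 853*P (m(P) = -853*(P - 876) = -853*(-876 + P) = 747228 - 853*P)
m(b(32))/688436 = (747228 - 853*32)/688436 = (747228 - 27296)*(1/688436) = 719932*(1/688436) = 179983/172109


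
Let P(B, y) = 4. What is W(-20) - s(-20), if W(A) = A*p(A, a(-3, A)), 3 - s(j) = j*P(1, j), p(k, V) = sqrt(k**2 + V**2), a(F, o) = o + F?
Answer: -83 - 20*sqrt(929) ≈ -692.59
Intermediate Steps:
a(F, o) = F + o
p(k, V) = sqrt(V**2 + k**2)
s(j) = 3 - 4*j (s(j) = 3 - j*4 = 3 - 4*j)
W(A) = A*sqrt(A**2 + (-3 + A)**2) (W(A) = A*sqrt((-3 + A)**2 + A**2) = A*sqrt(A**2 + (-3 + A)**2))
W(-20) - s(-20) = -20*sqrt((-20)**2 + (-3 - 20)**2) - (3 - 4*(-20)) = -20*sqrt(400 + (-23)**2) - (3 + 80) = -20*sqrt(400 + 529) - 1*83 = -20*sqrt(929) - 83 = -83 - 20*sqrt(929)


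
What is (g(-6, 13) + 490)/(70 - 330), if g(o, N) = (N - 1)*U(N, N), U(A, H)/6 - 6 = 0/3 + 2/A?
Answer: -1213/338 ≈ -3.5888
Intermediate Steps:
U(A, H) = 36 + 12/A (U(A, H) = 36 + 6*(0/3 + 2/A) = 36 + 6*(0*(⅓) + 2/A) = 36 + 6*(0 + 2/A) = 36 + 6*(2/A) = 36 + 12/A)
g(o, N) = (-1 + N)*(36 + 12/N) (g(o, N) = (N - 1)*(36 + 12/N) = (-1 + N)*(36 + 12/N))
(g(-6, 13) + 490)/(70 - 330) = ((-24 - 12/13 + 36*13) + 490)/(70 - 330) = ((-24 - 12*1/13 + 468) + 490)/(-260) = ((-24 - 12/13 + 468) + 490)*(-1/260) = (5760/13 + 490)*(-1/260) = (12130/13)*(-1/260) = -1213/338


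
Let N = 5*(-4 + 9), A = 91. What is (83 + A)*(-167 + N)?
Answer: -24708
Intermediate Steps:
N = 25 (N = 5*5 = 25)
(83 + A)*(-167 + N) = (83 + 91)*(-167 + 25) = 174*(-142) = -24708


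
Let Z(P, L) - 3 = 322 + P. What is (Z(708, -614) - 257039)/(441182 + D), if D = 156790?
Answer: -128003/298986 ≈ -0.42812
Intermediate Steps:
Z(P, L) = 325 + P (Z(P, L) = 3 + (322 + P) = 325 + P)
(Z(708, -614) - 257039)/(441182 + D) = ((325 + 708) - 257039)/(441182 + 156790) = (1033 - 257039)/597972 = -256006*1/597972 = -128003/298986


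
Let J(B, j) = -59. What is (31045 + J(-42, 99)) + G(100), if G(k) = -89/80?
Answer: 2478791/80 ≈ 30985.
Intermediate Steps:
G(k) = -89/80 (G(k) = -89*1/80 = -89/80)
(31045 + J(-42, 99)) + G(100) = (31045 - 59) - 89/80 = 30986 - 89/80 = 2478791/80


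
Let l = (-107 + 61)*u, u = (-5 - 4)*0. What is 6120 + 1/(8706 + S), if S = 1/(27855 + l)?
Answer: 1484134489575/242505631 ≈ 6120.0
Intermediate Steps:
u = 0 (u = -9*0 = 0)
l = 0 (l = (-107 + 61)*0 = -46*0 = 0)
S = 1/27855 (S = 1/(27855 + 0) = 1/27855 ≈ 3.5900e-5)
6120 + 1/(8706 + S) = 6120 + 1/(8706 + 1/27855) = 6120 + 1/(242505631/27855) = 6120 + 27855/242505631 = 1484134489575/242505631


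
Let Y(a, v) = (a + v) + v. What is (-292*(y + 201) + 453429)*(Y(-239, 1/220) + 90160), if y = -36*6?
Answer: 411666472509/10 ≈ 4.1167e+10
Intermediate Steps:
y = -216 (y = -6*36 = -216)
Y(a, v) = a + 2*v
(-292*(y + 201) + 453429)*(Y(-239, 1/220) + 90160) = (-292*(-216 + 201) + 453429)*((-239 + 2/220) + 90160) = (-292*(-15) + 453429)*((-239 + 2*(1/220)) + 90160) = (4380 + 453429)*((-239 + 1/110) + 90160) = 457809*(-26289/110 + 90160) = 457809*(9891311/110) = 411666472509/10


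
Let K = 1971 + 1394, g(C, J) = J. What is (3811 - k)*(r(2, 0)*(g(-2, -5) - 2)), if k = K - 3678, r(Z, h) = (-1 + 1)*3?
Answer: 0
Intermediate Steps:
r(Z, h) = 0 (r(Z, h) = 0*3 = 0)
K = 3365
k = -313 (k = 3365 - 3678 = -313)
(3811 - k)*(r(2, 0)*(g(-2, -5) - 2)) = (3811 - 1*(-313))*(0*(-5 - 2)) = (3811 + 313)*(0*(-7)) = 4124*0 = 0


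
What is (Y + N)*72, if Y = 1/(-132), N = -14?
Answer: -11094/11 ≈ -1008.5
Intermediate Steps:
Y = -1/132 ≈ -0.0075758
(Y + N)*72 = (-1/132 - 14)*72 = -1849/132*72 = -11094/11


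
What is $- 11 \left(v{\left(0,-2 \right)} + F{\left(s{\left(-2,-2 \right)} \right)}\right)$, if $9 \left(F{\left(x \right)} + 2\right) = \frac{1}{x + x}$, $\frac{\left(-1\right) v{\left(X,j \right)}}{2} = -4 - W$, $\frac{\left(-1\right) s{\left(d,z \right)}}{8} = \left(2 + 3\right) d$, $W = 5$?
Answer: $- \frac{253451}{1440} \approx -176.01$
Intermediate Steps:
$s{\left(d,z \right)} = - 40 d$ ($s{\left(d,z \right)} = - 8 \left(2 + 3\right) d = - 8 \cdot 5 d = - 40 d$)
$v{\left(X,j \right)} = 18$ ($v{\left(X,j \right)} = - 2 \left(-4 - 5\right) = \left(-2\right) \left(-9\right) = 18$)
$F{\left(x \right)} = -2 + \frac{1}{18 x}$ ($F{\left(x \right)} = -2 + \frac{1}{9 \left(x + x\right)} = -2 + \frac{1}{9 \cdot 2 x} = -2 + \frac{\frac{1}{2} \frac{1}{x}}{9} = -2 + \frac{1}{18 x}$)
$- 11 \left(v{\left(0,-2 \right)} + F{\left(s{\left(-2,-2 \right)} \right)}\right) = - 11 \left(18 - \left(2 - \frac{1}{18 \left(\left(-40\right) \left(-2\right)\right)}\right)\right) = - 11 \left(18 - \left(2 - \frac{1}{18 \cdot 80}\right)\right) = - 11 \left(18 + \left(-2 + \frac{1}{18} \cdot \frac{1}{80}\right)\right) = - 11 \left(18 + \left(-2 + \frac{1}{1440}\right)\right) = - 11 \left(18 - \frac{2879}{1440}\right) = \left(-11\right) \frac{23041}{1440} = - \frac{253451}{1440}$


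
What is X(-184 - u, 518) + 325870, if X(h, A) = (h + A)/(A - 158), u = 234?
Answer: 5865665/18 ≈ 3.2587e+5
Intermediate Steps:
X(h, A) = (A + h)/(-158 + A)
X(-184 - u, 518) + 325870 = (518 + (-184 - 1*234))/(-158 + 518) + 325870 = (518 + (-184 - 234))/360 + 325870 = (518 - 418)/360 + 325870 = (1/360)*100 + 325870 = 5/18 + 325870 = 5865665/18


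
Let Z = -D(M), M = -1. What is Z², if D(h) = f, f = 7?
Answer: 49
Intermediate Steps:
D(h) = 7
Z = -7 (Z = -1*7 = -7)
Z² = (-7)² = 49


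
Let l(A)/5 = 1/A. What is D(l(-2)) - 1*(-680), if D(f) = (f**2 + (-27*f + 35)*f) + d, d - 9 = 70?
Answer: 509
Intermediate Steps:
d = 79 (d = 9 + 70 = 79)
l(A) = 5/A
D(f) = 79 + f**2 + f*(35 - 27*f) (D(f) = (f**2 + (-27*f + 35)*f) + 79 = (f**2 + (35 - 27*f)*f) + 79 = (f**2 + f*(35 - 27*f)) + 79 = 79 + f**2 + f*(35 - 27*f))
D(l(-2)) - 1*(-680) = (79 - 26*(5/(-2))**2 + 35*(5/(-2))) - 1*(-680) = (79 - 26*(5*(-1/2))**2 + 35*(5*(-1/2))) + 680 = (79 - 26*(-5/2)**2 + 35*(-5/2)) + 680 = (79 - 26*25/4 - 175/2) + 680 = (79 - 325/2 - 175/2) + 680 = -171 + 680 = 509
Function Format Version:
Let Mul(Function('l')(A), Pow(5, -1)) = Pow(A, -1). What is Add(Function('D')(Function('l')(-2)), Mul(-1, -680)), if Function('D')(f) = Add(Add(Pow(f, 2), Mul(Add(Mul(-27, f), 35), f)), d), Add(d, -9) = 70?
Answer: 509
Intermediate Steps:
d = 79 (d = Add(9, 70) = 79)
Function('l')(A) = Mul(5, Pow(A, -1))
Function('D')(f) = Add(79, Pow(f, 2), Mul(f, Add(35, Mul(-27, f)))) (Function('D')(f) = Add(Add(Pow(f, 2), Mul(Add(Mul(-27, f), 35), f)), 79) = Add(Add(Pow(f, 2), Mul(Add(35, Mul(-27, f)), f)), 79) = Add(Add(Pow(f, 2), Mul(f, Add(35, Mul(-27, f)))), 79) = Add(79, Pow(f, 2), Mul(f, Add(35, Mul(-27, f)))))
Add(Function('D')(Function('l')(-2)), Mul(-1, -680)) = Add(Add(79, Mul(-26, Pow(Mul(5, Pow(-2, -1)), 2)), Mul(35, Mul(5, Pow(-2, -1)))), Mul(-1, -680)) = Add(Add(79, Mul(-26, Pow(Mul(5, Rational(-1, 2)), 2)), Mul(35, Mul(5, Rational(-1, 2)))), 680) = Add(Add(79, Mul(-26, Pow(Rational(-5, 2), 2)), Mul(35, Rational(-5, 2))), 680) = Add(Add(79, Mul(-26, Rational(25, 4)), Rational(-175, 2)), 680) = Add(Add(79, Rational(-325, 2), Rational(-175, 2)), 680) = Add(-171, 680) = 509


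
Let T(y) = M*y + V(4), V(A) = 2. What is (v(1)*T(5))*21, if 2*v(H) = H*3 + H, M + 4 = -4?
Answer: -1596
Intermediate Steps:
M = -8 (M = -4 - 4 = -8)
v(H) = 2*H (v(H) = (H*3 + H)/2 = (3*H + H)/2 = (4*H)/2 = 2*H)
T(y) = 2 - 8*y (T(y) = -8*y + 2 = 2 - 8*y)
(v(1)*T(5))*21 = ((2*1)*(2 - 8*5))*21 = (2*(2 - 40))*21 = (2*(-38))*21 = -76*21 = -1596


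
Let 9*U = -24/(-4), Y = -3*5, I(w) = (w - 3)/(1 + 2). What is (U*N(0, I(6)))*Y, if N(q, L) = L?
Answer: -10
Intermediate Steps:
I(w) = -1 + w/3 (I(w) = (-3 + w)/3 = (-3 + w)*(⅓) = -1 + w/3)
Y = -15
U = ⅔ (U = (-24/(-4))/9 = (-24*(-1)/4)/9 = (-4*(-3/2))/9 = (⅑)*6 = ⅔ ≈ 0.66667)
(U*N(0, I(6)))*Y = (2*(-1 + (⅓)*6)/3)*(-15) = (2*(-1 + 2)/3)*(-15) = ((⅔)*1)*(-15) = (⅔)*(-15) = -10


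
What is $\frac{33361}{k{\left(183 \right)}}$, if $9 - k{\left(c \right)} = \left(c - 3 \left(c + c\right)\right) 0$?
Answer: $\frac{33361}{9} \approx 3706.8$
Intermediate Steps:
$k{\left(c \right)} = 9$ ($k{\left(c \right)} = 9 - \left(c - 3 \left(c + c\right)\right) 0 = 9 - \left(c - 3 \cdot 2 c\right) 0 = 9 - \left(c - 6 c\right) 0 = 9 - - 5 c 0 = 9 - 0 = 9 + 0 = 9$)
$\frac{33361}{k{\left(183 \right)}} = \frac{33361}{9}$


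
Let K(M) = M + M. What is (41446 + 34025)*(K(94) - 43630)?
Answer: -3278611182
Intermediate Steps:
K(M) = 2*M
(41446 + 34025)*(K(94) - 43630) = (41446 + 34025)*(2*94 - 43630) = 75471*(188 - 43630) = 75471*(-43442) = -3278611182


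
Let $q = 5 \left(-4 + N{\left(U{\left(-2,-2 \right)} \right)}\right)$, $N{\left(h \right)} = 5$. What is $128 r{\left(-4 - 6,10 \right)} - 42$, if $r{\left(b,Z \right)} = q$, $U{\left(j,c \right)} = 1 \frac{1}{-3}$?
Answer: $598$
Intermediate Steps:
$U{\left(j,c \right)} = - \frac{1}{3}$ ($U{\left(j,c \right)} = 1 \left(- \frac{1}{3}\right) = - \frac{1}{3}$)
$q = 5$ ($q = 5 \left(-4 + 5\right) = 5 \cdot 1 = 5$)
$r{\left(b,Z \right)} = 5$
$128 r{\left(-4 - 6,10 \right)} - 42 = 128 \cdot 5 - 42 = 640 - 42 = 598$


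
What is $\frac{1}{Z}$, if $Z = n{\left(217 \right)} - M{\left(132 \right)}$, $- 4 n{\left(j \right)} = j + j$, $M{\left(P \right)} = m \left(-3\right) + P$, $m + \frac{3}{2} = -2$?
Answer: $- \frac{1}{251} \approx -0.0039841$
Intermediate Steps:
$m = - \frac{7}{2}$ ($m = - \frac{3}{2} - 2 = - \frac{7}{2} \approx -3.5$)
$M{\left(P \right)} = \frac{21}{2} + P$ ($M{\left(P \right)} = \left(- \frac{7}{2}\right) \left(-3\right) + P = \frac{21}{2} + P$)
$n{\left(j \right)} = - \frac{j}{2}$ ($n{\left(j \right)} = - \frac{j + j}{4} = - \frac{2 j}{4} = - \frac{j}{2}$)
$Z = -251$ ($Z = \left(- \frac{1}{2}\right) 217 - \left(\frac{21}{2} + 132\right) = - \frac{217}{2} - \frac{285}{2} = -251$)
$\frac{1}{Z} = \frac{1}{-251} = - \frac{1}{251}$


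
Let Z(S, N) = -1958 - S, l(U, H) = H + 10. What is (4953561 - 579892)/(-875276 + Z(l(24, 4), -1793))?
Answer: -4373669/877248 ≈ -4.9857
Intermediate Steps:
l(U, H) = 10 + H
(4953561 - 579892)/(-875276 + Z(l(24, 4), -1793)) = (4953561 - 579892)/(-875276 + (-1958 - (10 + 4))) = 4373669/(-875276 + (-1958 - 1*14)) = 4373669/(-875276 + (-1958 - 14)) = 4373669/(-875276 - 1972) = 4373669/(-877248) = 4373669*(-1/877248) = -4373669/877248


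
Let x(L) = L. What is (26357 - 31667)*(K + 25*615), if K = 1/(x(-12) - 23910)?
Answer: -108501220955/1329 ≈ -8.1641e+7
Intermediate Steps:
K = -1/23922 (K = 1/(-12 - 23910) = 1/(-23922) = -1/23922 ≈ -4.1803e-5)
(26357 - 31667)*(K + 25*615) = (26357 - 31667)*(-1/23922 + 25*615) = -5310*(-1/23922 + 15375) = -5310*367800749/23922 = -108501220955/1329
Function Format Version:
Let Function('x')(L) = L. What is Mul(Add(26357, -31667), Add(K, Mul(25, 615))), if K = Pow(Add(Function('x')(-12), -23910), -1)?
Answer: Rational(-108501220955, 1329) ≈ -8.1641e+7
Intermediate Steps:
K = Rational(-1, 23922) (K = Pow(Add(-12, -23910), -1) = Pow(-23922, -1) = Rational(-1, 23922) ≈ -4.1803e-5)
Mul(Add(26357, -31667), Add(K, Mul(25, 615))) = Mul(Add(26357, -31667), Add(Rational(-1, 23922), Mul(25, 615))) = Mul(-5310, Add(Rational(-1, 23922), 15375)) = Mul(-5310, Rational(367800749, 23922)) = Rational(-108501220955, 1329)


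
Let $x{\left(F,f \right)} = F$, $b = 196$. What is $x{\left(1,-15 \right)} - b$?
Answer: $-195$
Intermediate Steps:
$x{\left(1,-15 \right)} - b = 1 - 196 = -195$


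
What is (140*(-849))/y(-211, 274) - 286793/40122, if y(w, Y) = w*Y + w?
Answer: -2374452581/465615810 ≈ -5.0996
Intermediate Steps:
y(w, Y) = w + Y*w (y(w, Y) = Y*w + w = w + Y*w)
(140*(-849))/y(-211, 274) - 286793/40122 = (140*(-849))/((-211*(1 + 274))) - 286793/40122 = -118860/((-211*275)) - 286793*1/40122 = -118860/(-58025) - 286793/40122 = -118860*(-1/58025) - 286793/40122 = 23772/11605 - 286793/40122 = -2374452581/465615810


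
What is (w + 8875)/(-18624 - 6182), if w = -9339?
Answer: 232/12403 ≈ 0.018705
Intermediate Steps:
(w + 8875)/(-18624 - 6182) = (-9339 + 8875)/(-18624 - 6182) = -464/(-24806) = -464*(-1/24806) = 232/12403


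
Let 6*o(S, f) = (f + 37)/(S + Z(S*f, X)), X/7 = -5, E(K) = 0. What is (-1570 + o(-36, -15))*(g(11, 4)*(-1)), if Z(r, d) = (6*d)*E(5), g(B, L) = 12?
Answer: 169571/9 ≈ 18841.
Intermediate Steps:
X = -35 (X = 7*(-5) = -35)
Z(r, d) = 0 (Z(r, d) = (6*d)*0 = 0)
o(S, f) = (37 + f)/(6*S) (o(S, f) = ((f + 37)/(S + 0))/6 = ((37 + f)/S)/6 = (37 + f)/(6*S))
(-1570 + o(-36, -15))*(g(11, 4)*(-1)) = (-1570 + (⅙)*(37 - 15)/(-36))*(12*(-1)) = (-1570 + (⅙)*(-1/36)*22)*(-12) = (-1570 - 11/108)*(-12) = -169571/108*(-12) = 169571/9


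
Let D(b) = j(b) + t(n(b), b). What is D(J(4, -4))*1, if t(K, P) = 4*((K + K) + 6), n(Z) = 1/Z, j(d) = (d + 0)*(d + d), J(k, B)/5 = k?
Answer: 4122/5 ≈ 824.40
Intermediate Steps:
J(k, B) = 5*k
j(d) = 2*d² (j(d) = d*(2*d) = 2*d²)
t(K, P) = 24 + 8*K (t(K, P) = 4*(2*K + 6) = 4*(6 + 2*K) = 24 + 8*K)
D(b) = 24 + 2*b² + 8/b (D(b) = 2*b² + (24 + 8/b) = 24 + 2*b² + 8/b)
D(J(4, -4))*1 = (24 + 2*(5*4)² + 8/((5*4)))*1 = (24 + 2*20² + 8/20)*1 = (24 + 2*400 + 8*(1/20))*1 = (24 + 800 + ⅖)*1 = (4122/5)*1 = 4122/5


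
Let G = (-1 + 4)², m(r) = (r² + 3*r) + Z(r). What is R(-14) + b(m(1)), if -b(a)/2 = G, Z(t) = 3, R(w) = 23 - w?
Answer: 19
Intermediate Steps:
m(r) = 3 + r² + 3*r (m(r) = (r² + 3*r) + 3 = 3 + r² + 3*r)
G = 9 (G = 3² = 9)
b(a) = -18 (b(a) = -2*9 = -18)
R(-14) + b(m(1)) = (23 - 1*(-14)) - 18 = (23 + 14) - 18 = 37 - 18 = 19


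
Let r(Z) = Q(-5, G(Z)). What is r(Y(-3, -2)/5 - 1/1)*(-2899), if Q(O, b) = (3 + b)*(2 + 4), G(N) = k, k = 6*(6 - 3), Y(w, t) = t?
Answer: -365274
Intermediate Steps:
k = 18 (k = 6*3 = 18)
G(N) = 18
Q(O, b) = 18 + 6*b (Q(O, b) = (3 + b)*6 = 18 + 6*b)
r(Z) = 126 (r(Z) = 18 + 6*18 = 18 + 108 = 126)
r(Y(-3, -2)/5 - 1/1)*(-2899) = 126*(-2899) = -365274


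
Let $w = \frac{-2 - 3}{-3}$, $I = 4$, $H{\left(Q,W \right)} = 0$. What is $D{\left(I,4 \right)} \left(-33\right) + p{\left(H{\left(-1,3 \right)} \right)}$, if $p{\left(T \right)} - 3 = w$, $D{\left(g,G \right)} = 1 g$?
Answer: $- \frac{382}{3} \approx -127.33$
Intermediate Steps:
$D{\left(g,G \right)} = g$
$w = \frac{5}{3}$ ($w = - \frac{-2 - 3}{3} = \left(- \frac{1}{3}\right) \left(-5\right) = \frac{5}{3} \approx 1.6667$)
$p{\left(T \right)} = \frac{14}{3}$ ($p{\left(T \right)} = 3 + \frac{5}{3} = \frac{14}{3}$)
$D{\left(I,4 \right)} \left(-33\right) + p{\left(H{\left(-1,3 \right)} \right)} = 4 \left(-33\right) + \frac{14}{3} = -132 + \frac{14}{3} = - \frac{382}{3}$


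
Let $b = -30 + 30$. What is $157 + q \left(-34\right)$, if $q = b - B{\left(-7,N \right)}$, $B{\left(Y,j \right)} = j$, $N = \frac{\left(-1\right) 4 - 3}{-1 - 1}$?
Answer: $276$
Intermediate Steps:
$N = \frac{7}{2}$ ($N = \frac{-4 - 3}{-2} = \left(-7\right) \left(- \frac{1}{2}\right) = \frac{7}{2} \approx 3.5$)
$b = 0$
$q = - \frac{7}{2}$ ($q = 0 - \frac{7}{2} = - \frac{7}{2} \approx -3.5$)
$157 + q \left(-34\right) = 157 - -119 = 157 + 119 = 276$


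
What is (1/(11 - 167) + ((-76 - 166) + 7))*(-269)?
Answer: 9861809/156 ≈ 63217.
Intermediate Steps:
(1/(11 - 167) + ((-76 - 166) + 7))*(-269) = (1/(-156) + (-242 + 7))*(-269) = (-1/156 - 235)*(-269) = -36661/156*(-269) = 9861809/156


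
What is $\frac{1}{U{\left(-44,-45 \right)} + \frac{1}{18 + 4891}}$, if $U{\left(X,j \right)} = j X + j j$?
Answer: $\frac{4909}{19660546} \approx 0.00024969$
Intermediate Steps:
$U{\left(X,j \right)} = j^{2} + X j$ ($U{\left(X,j \right)} = X j + j^{2} = j^{2} + X j$)
$\frac{1}{U{\left(-44,-45 \right)} + \frac{1}{18 + 4891}} = \frac{1}{- 45 \left(-44 - 45\right) + \frac{1}{18 + 4891}} = \frac{1}{\left(-45\right) \left(-89\right) + \frac{1}{4909}} = \frac{1}{4005 + \frac{1}{4909}} = \frac{1}{\frac{19660546}{4909}} = \frac{4909}{19660546}$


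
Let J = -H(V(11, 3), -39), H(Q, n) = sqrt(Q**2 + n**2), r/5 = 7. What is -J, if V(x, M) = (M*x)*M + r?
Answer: sqrt(19477) ≈ 139.56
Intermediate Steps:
r = 35 (r = 5*7 = 35)
V(x, M) = 35 + x*M**2 (V(x, M) = (M*x)*M + 35 = x*M**2 + 35 = 35 + x*M**2)
J = -sqrt(19477) (J = -sqrt((35 + 11*3**2)**2 + (-39)**2) = -sqrt((35 + 11*9)**2 + 1521) = -sqrt((35 + 99)**2 + 1521) = -sqrt(134**2 + 1521) = -sqrt(17956 + 1521) = -sqrt(19477) ≈ -139.56)
-J = -(-1)*sqrt(19477) = sqrt(19477)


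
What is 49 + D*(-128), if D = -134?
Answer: 17201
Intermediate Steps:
49 + D*(-128) = 49 - 134*(-128) = 49 + 17152 = 17201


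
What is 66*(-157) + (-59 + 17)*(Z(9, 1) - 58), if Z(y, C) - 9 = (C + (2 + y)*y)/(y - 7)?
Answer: -10404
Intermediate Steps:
Z(y, C) = 9 + (C + y*(2 + y))/(-7 + y) (Z(y, C) = 9 + (C + (2 + y)*y)/(y - 7) = 9 + (C + y*(2 + y))/(-7 + y))
66*(-157) + (-59 + 17)*(Z(9, 1) - 58) = 66*(-157) + (-59 + 17)*((-63 + 1 + 9² + 11*9)/(-7 + 9) - 58) = -10362 - 42*((-63 + 1 + 81 + 99)/2 - 58) = -10362 - 42*((½)*118 - 58) = -10362 - 42*(59 - 58) = -10362 - 42*1 = -10362 - 42 = -10404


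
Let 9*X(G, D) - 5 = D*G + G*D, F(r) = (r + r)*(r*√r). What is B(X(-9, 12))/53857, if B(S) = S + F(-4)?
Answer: -211/484713 + 64*I/53857 ≈ -0.00043531 + 0.0011883*I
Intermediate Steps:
F(r) = 2*r^(5/2) (F(r) = (2*r)*r^(3/2) = 2*r^(5/2))
X(G, D) = 5/9 + 2*D*G/9 (X(G, D) = 5/9 + (D*G + G*D)/9 = 5/9 + (D*G + D*G)/9 = 5/9 + (2*D*G)/9 = 5/9 + 2*D*G/9)
B(S) = S + 64*I (B(S) = S + 2*(-4)^(5/2) = S + 2*(32*I) = S + 64*I)
B(X(-9, 12))/53857 = ((5/9 + (2/9)*12*(-9)) + 64*I)/53857 = ((5/9 - 24) + 64*I)*(1/53857) = (-211/9 + 64*I)*(1/53857) = -211/484713 + 64*I/53857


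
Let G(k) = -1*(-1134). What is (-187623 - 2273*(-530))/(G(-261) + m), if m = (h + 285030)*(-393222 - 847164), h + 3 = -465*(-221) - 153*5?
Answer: -1017067/480062871288 ≈ -2.1186e-6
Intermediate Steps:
h = 101997 (h = -3 + (-465*(-221) - 153*5) = -3 + (102765 - 765) = -3 + 102000 = 101997)
G(k) = 1134
m = -480062872422 (m = (101997 + 285030)*(-393222 - 847164) = 387027*(-1240386) = -480062872422)
(-187623 - 2273*(-530))/(G(-261) + m) = (-187623 - 2273*(-530))/(1134 - 480062872422) = (-187623 + 1204690)/(-480062871288) = 1017067*(-1/480062871288) = -1017067/480062871288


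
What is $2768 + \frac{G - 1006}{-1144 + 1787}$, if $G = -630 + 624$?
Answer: $\frac{1778812}{643} \approx 2766.4$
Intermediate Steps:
$G = -6$
$2768 + \frac{G - 1006}{-1144 + 1787} = 2768 + \frac{-6 - 1006}{-1144 + 1787} = 2768 - \frac{1012}{643} = \frac{1778812}{643}$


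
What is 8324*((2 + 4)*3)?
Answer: 149832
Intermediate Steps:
8324*((2 + 4)*3) = 8324*(6*3) = 8324*18 = 149832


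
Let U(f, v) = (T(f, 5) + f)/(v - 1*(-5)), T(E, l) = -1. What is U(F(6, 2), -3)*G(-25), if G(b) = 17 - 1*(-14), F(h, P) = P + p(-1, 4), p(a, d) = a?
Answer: 0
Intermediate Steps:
F(h, P) = -1 + P (F(h, P) = P - 1 = -1 + P)
G(b) = 31 (G(b) = 17 + 14 = 31)
U(f, v) = (-1 + f)/(5 + v) (U(f, v) = (-1 + f)/(v - 1*(-5)) = (-1 + f)/(v + 5) = (-1 + f)/(5 + v))
U(F(6, 2), -3)*G(-25) = ((-1 + (-1 + 2))/(5 - 3))*31 = ((-1 + 1)/2)*31 = ((1/2)*0)*31 = 0*31 = 0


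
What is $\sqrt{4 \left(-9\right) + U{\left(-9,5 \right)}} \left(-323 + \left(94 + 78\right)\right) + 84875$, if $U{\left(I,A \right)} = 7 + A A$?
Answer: $84875 - 302 i \approx 84875.0 - 302.0 i$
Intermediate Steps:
$U{\left(I,A \right)} = 7 + A^{2}$
$\sqrt{4 \left(-9\right) + U{\left(-9,5 \right)}} \left(-323 + \left(94 + 78\right)\right) + 84875 = \sqrt{4 \left(-9\right) + \left(7 + 5^{2}\right)} \left(-323 + \left(94 + 78\right)\right) + 84875 = \sqrt{-36 + \left(7 + 25\right)} \left(-323 + 172\right) + 84875 = \sqrt{-36 + 32} \left(-151\right) + 84875 = \sqrt{-4} \left(-151\right) + 84875 = 2 i \left(-151\right) + 84875 = - 302 i + 84875 = 84875 - 302 i$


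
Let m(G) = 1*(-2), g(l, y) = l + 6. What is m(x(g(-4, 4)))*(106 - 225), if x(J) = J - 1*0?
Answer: 238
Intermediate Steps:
g(l, y) = 6 + l
x(J) = J (x(J) = J + 0 = J)
m(G) = -2
m(x(g(-4, 4)))*(106 - 225) = -2*(106 - 225) = -2*(-119) = 238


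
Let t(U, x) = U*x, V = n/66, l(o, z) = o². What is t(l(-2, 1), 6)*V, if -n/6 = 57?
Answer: -1368/11 ≈ -124.36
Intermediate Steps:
n = -342 (n = -6*57 = -342)
V = -57/11 (V = -342/66 = -342*1/66 = -57/11 ≈ -5.1818)
t(l(-2, 1), 6)*V = ((-2)²*6)*(-57/11) = (4*6)*(-57/11) = 24*(-57/11) = -1368/11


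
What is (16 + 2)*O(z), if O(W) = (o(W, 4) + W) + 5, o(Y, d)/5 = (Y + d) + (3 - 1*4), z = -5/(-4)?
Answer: 495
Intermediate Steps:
z = 5/4 (z = -5*(-1/4) = 5/4 ≈ 1.2500)
o(Y, d) = -5 + 5*Y + 5*d (o(Y, d) = 5*((Y + d) + (3 - 1*4)) = 5*((Y + d) + (3 - 4)) = 5*((Y + d) - 1) = 5*(-1 + Y + d) = -5 + 5*Y + 5*d)
O(W) = 20 + 6*W (O(W) = ((-5 + 5*W + 5*4) + W) + 5 = ((-5 + 5*W + 20) + W) + 5 = ((15 + 5*W) + W) + 5 = (15 + 6*W) + 5 = 20 + 6*W)
(16 + 2)*O(z) = (16 + 2)*(20 + 6*(5/4)) = 18*(20 + 15/2) = 18*(55/2) = 495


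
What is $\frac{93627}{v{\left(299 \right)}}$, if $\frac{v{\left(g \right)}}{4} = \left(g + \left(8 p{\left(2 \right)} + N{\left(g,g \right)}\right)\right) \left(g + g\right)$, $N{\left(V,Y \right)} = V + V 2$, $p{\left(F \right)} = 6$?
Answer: $\frac{93627}{2975648} \approx 0.031464$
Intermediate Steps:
$N{\left(V,Y \right)} = 3 V$ ($N{\left(V,Y \right)} = V + 2 V = 3 V$)
$v{\left(g \right)} = 8 g \left(48 + 4 g\right)$ ($v{\left(g \right)} = 4 \left(g + \left(8 \cdot 6 + 3 g\right)\right) \left(g + g\right) = 4 \left(g + \left(48 + 3 g\right)\right) 2 g = 4 \left(48 + 4 g\right) 2 g = 4 \cdot 2 g \left(48 + 4 g\right) = 8 g \left(48 + 4 g\right)$)
$\frac{93627}{v{\left(299 \right)}} = \frac{93627}{32 \cdot 299 \left(12 + 299\right)} = \frac{93627}{32 \cdot 299 \cdot 311} = \frac{93627}{2975648}$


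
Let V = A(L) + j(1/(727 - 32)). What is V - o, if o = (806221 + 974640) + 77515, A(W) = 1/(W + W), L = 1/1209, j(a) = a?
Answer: -2582302383/1390 ≈ -1.8578e+6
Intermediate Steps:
L = 1/1209 ≈ 0.00082713
A(W) = 1/(2*W)
o = 1858376 (o = 1780861 + 77515 = 1858376)
V = 840257/1390 (V = 1/(2*(1/1209)) + 1/(727 - 32) = (½)*1209 + 1/695 = 1209/2 + 1/695 = 840257/1390 ≈ 604.50)
V - o = 840257/1390 - 1*1858376 = 840257/1390 - 1858376 = -2582302383/1390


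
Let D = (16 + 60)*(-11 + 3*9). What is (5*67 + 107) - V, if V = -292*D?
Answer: 355514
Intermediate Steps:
D = 1216 (D = 76*(-11 + 27) = 76*16 = 1216)
V = -355072 (V = -292*1216 = -355072)
(5*67 + 107) - V = (5*67 + 107) - 1*(-355072) = (335 + 107) + 355072 = 442 + 355072 = 355514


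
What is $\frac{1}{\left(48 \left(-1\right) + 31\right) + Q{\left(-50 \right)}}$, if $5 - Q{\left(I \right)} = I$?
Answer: $\frac{1}{38} \approx 0.026316$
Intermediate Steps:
$Q{\left(I \right)} = 5 - I$
$\frac{1}{\left(48 \left(-1\right) + 31\right) + Q{\left(-50 \right)}} = \frac{1}{\left(48 \left(-1\right) + 31\right) + \left(5 - -50\right)} = \frac{1}{\left(-48 + 31\right) + \left(5 + 50\right)} = \frac{1}{-17 + 55} = \frac{1}{38}$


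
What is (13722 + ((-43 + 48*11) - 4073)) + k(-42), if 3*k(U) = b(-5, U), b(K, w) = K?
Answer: 30397/3 ≈ 10132.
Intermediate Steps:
k(U) = -5/3 (k(U) = (⅓)*(-5) = -5/3)
(13722 + ((-43 + 48*11) - 4073)) + k(-42) = (13722 + ((-43 + 48*11) - 4073)) - 5/3 = (13722 + ((-43 + 528) - 4073)) - 5/3 = (13722 + (485 - 4073)) - 5/3 = (13722 - 3588) - 5/3 = 10134 - 5/3 = 30397/3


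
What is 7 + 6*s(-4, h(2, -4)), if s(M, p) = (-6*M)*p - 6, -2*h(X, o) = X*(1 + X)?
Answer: -461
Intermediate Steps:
h(X, o) = -X*(1 + X)/2
s(M, p) = -6 - 6*M*p (s(M, p) = -6*M*p - 6 = -6 - 6*M*p)
7 + 6*s(-4, h(2, -4)) = 7 + 6*(-6 - 6*(-4)*(-½*2*(1 + 2))) = 7 + 6*(-6 - 6*(-4)*(-½*2*3)) = 7 + 6*(-6 - 6*(-4)*(-3)) = 7 + 6*(-6 - 72) = 7 + 6*(-78) = 7 - 468 = -461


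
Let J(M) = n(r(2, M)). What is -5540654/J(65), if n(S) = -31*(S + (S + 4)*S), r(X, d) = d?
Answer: 395761/10075 ≈ 39.281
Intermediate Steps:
n(S) = -31*S - 31*S*(4 + S) (n(S) = -31*(S + (4 + S)*S) = -31*(S + S*(4 + S)) = -31*S - 31*S*(4 + S))
J(M) = -31*M*(5 + M)
-5540654/J(65) = -5540654*(-1/(2015*(5 + 65))) = -5540654/((-31*65*70)) = -5540654/(-141050) = -5540654*(-1/141050) = 395761/10075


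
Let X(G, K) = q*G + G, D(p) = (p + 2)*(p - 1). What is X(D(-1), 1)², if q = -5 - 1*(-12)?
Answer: 256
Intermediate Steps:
q = 7 (q = -5 + 12 = 7)
D(p) = (-1 + p)*(2 + p) (D(p) = (2 + p)*(-1 + p) = (-1 + p)*(2 + p))
X(G, K) = 8*G (X(G, K) = 7*G + G = 8*G)
X(D(-1), 1)² = (8*(-2 - 1 + (-1)²))² = (8*(-2 - 1 + 1))² = (8*(-2))² = (-16)² = 256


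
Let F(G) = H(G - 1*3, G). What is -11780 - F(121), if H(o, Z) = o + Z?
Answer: -12019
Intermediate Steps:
H(o, Z) = Z + o
F(G) = -3 + 2*G (F(G) = G + (G - 1*3) = G + (G - 3) = G + (-3 + G) = -3 + 2*G)
-11780 - F(121) = -11780 - (-3 + 2*121) = -11780 - (-3 + 242) = -11780 - 1*239 = -11780 - 239 = -12019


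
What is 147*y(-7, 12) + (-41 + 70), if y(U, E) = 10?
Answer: 1499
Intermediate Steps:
147*y(-7, 12) + (-41 + 70) = 147*10 + (-41 + 70) = 1470 + 29 = 1499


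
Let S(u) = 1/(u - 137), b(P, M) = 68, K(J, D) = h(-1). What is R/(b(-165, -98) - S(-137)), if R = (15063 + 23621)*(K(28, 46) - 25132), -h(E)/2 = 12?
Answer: -266638908896/18633 ≈ -1.4310e+7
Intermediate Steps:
h(E) = -24 (h(E) = -2*12 = -24)
K(J, D) = -24
S(u) = 1/(-137 + u)
R = -973134704 (R = (15063 + 23621)*(-24 - 25132) = 38684*(-25156) = -973134704)
R/(b(-165, -98) - S(-137)) = -973134704/(68 - 1/(-137 - 137)) = -973134704/(68 - 1/(-274)) = -973134704/(68 - 1*(-1/274)) = -973134704/(68 + 1/274) = -973134704/18633/274 = -973134704*274/18633 = -266638908896/18633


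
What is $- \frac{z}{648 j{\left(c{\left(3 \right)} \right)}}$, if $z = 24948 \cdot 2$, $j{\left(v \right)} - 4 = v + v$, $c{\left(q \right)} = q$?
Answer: $- \frac{77}{10} \approx -7.7$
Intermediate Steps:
$j{\left(v \right)} = 4 + 2 v$ ($j{\left(v \right)} = 4 + \left(v + v\right) = 4 + 2 v$)
$z = 49896$
$- \frac{z}{648 j{\left(c{\left(3 \right)} \right)}} = - \frac{49896}{648 \left(4 + 2 \cdot 3\right)} = - \frac{49896}{648 \left(4 + 6\right)} = - \frac{49896}{648 \cdot 10} = - \frac{49896}{6480} = \left(-1\right) \frac{77}{10} = - \frac{77}{10}$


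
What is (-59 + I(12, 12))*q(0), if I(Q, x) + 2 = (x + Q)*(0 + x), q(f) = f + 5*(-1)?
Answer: -1135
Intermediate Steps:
q(f) = -5 + f (q(f) = f - 5 = -5 + f)
I(Q, x) = -2 + x*(Q + x) (I(Q, x) = -2 + (x + Q)*(0 + x) = -2 + (Q + x)*x = -2 + x*(Q + x))
(-59 + I(12, 12))*q(0) = (-59 + (-2 + 12² + 12*12))*(-5 + 0) = (-59 + (-2 + 144 + 144))*(-5) = (-59 + 286)*(-5) = 227*(-5) = -1135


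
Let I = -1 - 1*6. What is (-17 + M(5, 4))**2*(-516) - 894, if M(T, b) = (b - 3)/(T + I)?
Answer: -158919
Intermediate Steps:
I = -7 (I = -1 - 6 = -7)
M(T, b) = (-3 + b)/(-7 + T) (M(T, b) = (b - 3)/(T - 7) = (-3 + b)/(-7 + T))
(-17 + M(5, 4))**2*(-516) - 894 = (-17 + (-3 + 4)/(-7 + 5))**2*(-516) - 894 = (-17 + 1/(-2))**2*(-516) - 894 = (-17 - 1/2*1)**2*(-516) - 894 = (-17 - 1/2)**2*(-516) - 894 = (-35/2)**2*(-516) - 894 = (1225/4)*(-516) - 894 = -158025 - 894 = -158919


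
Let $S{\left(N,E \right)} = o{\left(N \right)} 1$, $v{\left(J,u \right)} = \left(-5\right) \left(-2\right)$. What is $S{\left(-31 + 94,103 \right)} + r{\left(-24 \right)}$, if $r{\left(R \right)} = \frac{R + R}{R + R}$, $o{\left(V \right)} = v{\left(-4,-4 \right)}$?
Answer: $11$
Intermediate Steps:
$v{\left(J,u \right)} = 10$
$o{\left(V \right)} = 10$
$r{\left(R \right)} = 1$ ($r{\left(R \right)} = \frac{2 R}{2 R} = 2 R \frac{1}{2 R} = 1$)
$S{\left(N,E \right)} = 10$ ($S{\left(N,E \right)} = 10 \cdot 1 = 10$)
$S{\left(-31 + 94,103 \right)} + r{\left(-24 \right)} = 10 + 1 = 11$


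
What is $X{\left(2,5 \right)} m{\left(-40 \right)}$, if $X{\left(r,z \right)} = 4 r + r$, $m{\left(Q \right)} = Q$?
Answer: $-400$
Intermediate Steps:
$X{\left(r,z \right)} = 5 r$
$X{\left(2,5 \right)} m{\left(-40 \right)} = 5 \cdot 2 \left(-40\right) = 10 \left(-40\right) = -400$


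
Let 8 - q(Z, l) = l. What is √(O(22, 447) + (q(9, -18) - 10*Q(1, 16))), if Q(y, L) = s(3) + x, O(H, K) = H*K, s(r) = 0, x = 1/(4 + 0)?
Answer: √39430/2 ≈ 99.285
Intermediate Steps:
q(Z, l) = 8 - l
x = ¼ (x = 1/4 = ¼ ≈ 0.25000)
Q(y, L) = ¼ (Q(y, L) = 0 + ¼ = ¼)
√(O(22, 447) + (q(9, -18) - 10*Q(1, 16))) = √(22*447 + ((8 - 1*(-18)) - 10*¼)) = √(9834 + ((8 + 18) - 5/2)) = √(9834 + (26 - 5/2)) = √(9834 + 47/2) = √(19715/2) = √39430/2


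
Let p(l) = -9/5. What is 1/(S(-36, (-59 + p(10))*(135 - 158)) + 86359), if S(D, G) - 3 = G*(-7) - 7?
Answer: 5/382831 ≈ 1.3061e-5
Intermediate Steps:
p(l) = -9/5 (p(l) = -9*1/5 = -9/5)
S(D, G) = -4 - 7*G (S(D, G) = 3 + (G*(-7) - 7) = 3 + (-7*G - 7) = 3 + (-7 - 7*G) = -4 - 7*G)
1/(S(-36, (-59 + p(10))*(135 - 158)) + 86359) = 1/((-4 - 7*(-59 - 9/5)*(135 - 158)) + 86359) = 1/((-4 - (-2128)*(-23)/5) + 86359) = 1/((-4 - 7*6992/5) + 86359) = 1/((-4 - 48944/5) + 86359) = 1/(-48964/5 + 86359) = 1/(382831/5) = 5/382831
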